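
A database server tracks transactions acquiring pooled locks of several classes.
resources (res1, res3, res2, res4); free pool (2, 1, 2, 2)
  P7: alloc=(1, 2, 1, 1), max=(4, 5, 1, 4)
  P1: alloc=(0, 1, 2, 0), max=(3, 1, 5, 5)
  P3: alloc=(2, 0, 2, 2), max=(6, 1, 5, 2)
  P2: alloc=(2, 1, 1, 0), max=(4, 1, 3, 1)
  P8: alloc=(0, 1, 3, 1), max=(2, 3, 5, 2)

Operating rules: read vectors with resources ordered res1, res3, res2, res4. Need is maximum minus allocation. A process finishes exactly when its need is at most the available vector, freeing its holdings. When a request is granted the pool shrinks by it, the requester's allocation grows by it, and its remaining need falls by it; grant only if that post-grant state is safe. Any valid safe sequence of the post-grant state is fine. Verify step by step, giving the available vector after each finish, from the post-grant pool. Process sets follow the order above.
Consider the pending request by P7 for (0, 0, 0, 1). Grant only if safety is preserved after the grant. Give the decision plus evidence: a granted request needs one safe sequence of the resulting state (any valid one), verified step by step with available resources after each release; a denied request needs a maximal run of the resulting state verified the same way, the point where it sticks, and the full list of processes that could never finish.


GRANT — the state after the grant stays safe, e.g. via P2, P3, P8, P7, P1.
Key observation: the grant leaves (2, 1, 2, 1) free — enough for P2, whose release restarts the cascade.
Check on the post-grant state, step by step:
  pool = (2, 1, 2, 1)
  P2 needs (2, 0, 2, 1) <= (2, 1, 2, 1) -> finishes; pool += (2, 1, 1, 0) = (4, 2, 3, 1)
  P3 needs (4, 1, 3, 0) <= (4, 2, 3, 1) -> finishes; pool += (2, 0, 2, 2) = (6, 2, 5, 3)
  P8 needs (2, 2, 2, 1) <= (6, 2, 5, 3) -> finishes; pool += (0, 1, 3, 1) = (6, 3, 8, 4)
  P7 needs (3, 3, 0, 2) <= (6, 3, 8, 4) -> finishes; pool += (1, 2, 1, 2) = (7, 5, 9, 6)
  P1 needs (3, 0, 3, 5) <= (7, 5, 9, 6) -> finishes; pool += (0, 1, 2, 0) = (7, 6, 11, 6)


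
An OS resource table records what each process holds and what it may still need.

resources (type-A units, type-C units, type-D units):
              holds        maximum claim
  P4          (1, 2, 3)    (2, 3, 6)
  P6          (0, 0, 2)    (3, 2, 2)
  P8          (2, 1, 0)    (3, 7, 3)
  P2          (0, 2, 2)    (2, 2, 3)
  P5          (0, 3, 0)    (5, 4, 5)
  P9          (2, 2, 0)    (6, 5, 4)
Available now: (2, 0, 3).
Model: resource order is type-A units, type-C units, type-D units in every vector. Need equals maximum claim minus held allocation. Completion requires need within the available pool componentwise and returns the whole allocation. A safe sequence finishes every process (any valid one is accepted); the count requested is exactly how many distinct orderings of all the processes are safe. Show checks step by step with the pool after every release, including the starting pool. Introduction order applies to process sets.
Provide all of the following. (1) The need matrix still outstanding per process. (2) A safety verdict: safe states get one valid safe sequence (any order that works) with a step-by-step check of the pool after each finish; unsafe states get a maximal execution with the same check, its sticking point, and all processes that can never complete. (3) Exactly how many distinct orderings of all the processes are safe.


(1) Need matrix, components ordered type-A units, type-C units, type-D units:
  P4: (1, 1, 3)
  P6: (3, 2, 0)
  P8: (1, 6, 3)
  P2: (2, 0, 1)
  P5: (5, 1, 5)
  P9: (4, 3, 4)
(2) UNSAFE.
Key observation: after P2, P4, P6 the pool peaks at (3, 4, 10), and each blocked process is short somewhere: P8 on type-C units; P5 on type-A units; P9 on type-A units.
Going as far as possible: P2, P4, P6; after that, nothing fits. Check, step by step:
  pool = (2, 0, 3)
  P2 needs (2, 0, 1) <= (2, 0, 3) -> finishes; pool += (0, 2, 2) = (2, 2, 5)
  P4 needs (1, 1, 3) <= (2, 2, 5) -> finishes; pool += (1, 2, 3) = (3, 4, 8)
  P6 needs (3, 2, 0) <= (3, 4, 8) -> finishes; pool += (0, 0, 2) = (3, 4, 10)
  blocked: P8 wants (1, 6, 3), pool (3, 4, 10) — not enough type-C units
  blocked: P5 wants (5, 1, 5), pool (3, 4, 10) — not enough type-A units
  blocked: P9 wants (4, 3, 4), pool (3, 4, 10) — not enough type-A units
Permanently blocked: P8, P5 and P9.
(3) The exact count: 0 of the possible complete orderings are safe sequences.


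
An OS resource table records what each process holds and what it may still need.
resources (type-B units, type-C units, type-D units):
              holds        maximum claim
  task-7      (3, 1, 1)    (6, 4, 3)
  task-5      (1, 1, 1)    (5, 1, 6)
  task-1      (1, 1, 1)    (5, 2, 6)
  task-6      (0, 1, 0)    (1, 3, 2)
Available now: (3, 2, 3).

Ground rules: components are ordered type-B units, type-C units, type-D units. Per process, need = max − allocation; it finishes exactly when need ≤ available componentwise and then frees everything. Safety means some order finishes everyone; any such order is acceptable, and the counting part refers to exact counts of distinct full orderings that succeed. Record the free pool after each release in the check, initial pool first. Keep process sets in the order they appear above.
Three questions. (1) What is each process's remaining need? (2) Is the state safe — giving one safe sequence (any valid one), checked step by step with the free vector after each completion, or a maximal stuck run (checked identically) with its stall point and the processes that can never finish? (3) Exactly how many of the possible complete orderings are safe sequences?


(1) Need matrix, components ordered type-B units, type-C units, type-D units:
  task-7: (3, 3, 2)
  task-5: (4, 0, 5)
  task-1: (4, 1, 5)
  task-6: (1, 2, 2)
(2) UNSAFE — no complete ordering exists.
Key observation: no order helps: past task-6, task-7, the free pool tops out at (6, 4, 4), below what each blocked process needs in type-D units.
A maximal execution: task-6, task-7 — then nothing else fits. Step-by-step check:
  pool = (3, 2, 3)
  run task-6 (needs (1, 2, 2), free (3, 2, 3)); after release of (0, 1, 0) the pool is (3, 3, 3)
  run task-7 (needs (3, 3, 2), free (3, 3, 3)); after release of (3, 1, 1) the pool is (6, 4, 4)
  task-5 cannot run: need (4, 0, 5) vs free (6, 4, 4) (insufficient type-D units)
  task-1 cannot run: need (4, 1, 5) vs free (6, 4, 4) (insufficient type-D units)
Processes that can never finish: task-5 and task-1.
(3) Precisely 0 of the possible complete orderings are safe sequences.


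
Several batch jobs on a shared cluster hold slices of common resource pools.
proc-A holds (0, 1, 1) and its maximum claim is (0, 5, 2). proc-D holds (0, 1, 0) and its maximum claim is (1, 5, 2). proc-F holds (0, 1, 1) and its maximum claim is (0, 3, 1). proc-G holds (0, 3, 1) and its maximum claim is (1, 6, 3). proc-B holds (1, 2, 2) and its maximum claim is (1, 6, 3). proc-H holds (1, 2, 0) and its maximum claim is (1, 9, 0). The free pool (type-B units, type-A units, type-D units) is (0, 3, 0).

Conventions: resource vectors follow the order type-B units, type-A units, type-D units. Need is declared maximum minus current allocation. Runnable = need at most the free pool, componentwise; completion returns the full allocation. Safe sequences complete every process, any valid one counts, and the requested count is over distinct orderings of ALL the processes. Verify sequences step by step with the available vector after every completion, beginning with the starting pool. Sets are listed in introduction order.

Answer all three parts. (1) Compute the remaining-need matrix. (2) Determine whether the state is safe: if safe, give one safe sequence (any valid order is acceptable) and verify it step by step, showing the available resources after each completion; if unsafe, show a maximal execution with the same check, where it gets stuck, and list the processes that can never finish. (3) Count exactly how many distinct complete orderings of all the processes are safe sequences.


(1) Need matrix, components ordered type-B units, type-A units, type-D units:
  proc-A: (0, 4, 1)
  proc-D: (1, 4, 2)
  proc-F: (0, 2, 0)
  proc-G: (1, 3, 2)
  proc-B: (0, 4, 1)
  proc-H: (0, 7, 0)
(2) SAFE — a valid safe sequence is proc-F, proc-B, proc-D, proc-G, proc-H, proc-A.
Key observation: the first exact fit in this order is proc-B — it needs (0, 4, 1) with (0, 4, 1) free, meeting a requested resource to the last unit.
Walking it through:
  pool = (0, 3, 0)
  run proc-F (needs (0, 2, 0), free (0, 3, 0)); after release of (0, 1, 1) the pool is (0, 4, 1)
  run proc-B (needs (0, 4, 1), free (0, 4, 1)); after release of (1, 2, 2) the pool is (1, 6, 3)
  run proc-D (needs (1, 4, 2), free (1, 6, 3)); after release of (0, 1, 0) the pool is (1, 7, 3)
  run proc-G (needs (1, 3, 2), free (1, 7, 3)); after release of (0, 3, 1) the pool is (1, 10, 4)
  run proc-H (needs (0, 7, 0), free (1, 10, 4)); after release of (1, 2, 0) the pool is (2, 12, 4)
  run proc-A (needs (0, 4, 1), free (2, 12, 4)); after release of (0, 1, 1) the pool is (2, 13, 5)
(3) Precisely 24 of the possible complete orderings are safe sequences.


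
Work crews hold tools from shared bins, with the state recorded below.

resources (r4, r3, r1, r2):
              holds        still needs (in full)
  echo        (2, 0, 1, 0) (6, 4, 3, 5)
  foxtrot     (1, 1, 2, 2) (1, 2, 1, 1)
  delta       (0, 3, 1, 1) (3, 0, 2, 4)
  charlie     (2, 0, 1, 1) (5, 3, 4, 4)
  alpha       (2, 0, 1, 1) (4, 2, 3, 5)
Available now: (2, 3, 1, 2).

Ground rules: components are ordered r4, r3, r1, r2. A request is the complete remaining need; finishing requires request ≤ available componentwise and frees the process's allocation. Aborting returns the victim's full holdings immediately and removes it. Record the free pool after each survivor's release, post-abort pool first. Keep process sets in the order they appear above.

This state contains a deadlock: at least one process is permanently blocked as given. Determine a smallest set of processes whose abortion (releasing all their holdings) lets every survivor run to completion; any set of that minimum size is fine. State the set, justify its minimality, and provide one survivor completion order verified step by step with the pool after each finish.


The answer: abort alpha.
Key observation: aborting alpha returns (2, 0, 1, 1), and charlie — hopeless before — runs at step 3 with the returned capacity in the pool.
No smaller set exists: with zero aborts the deadlock remains.
One survivor order: foxtrot, delta, charlie, echo. Verifying each step (post-abort pool first):
  pool = (4, 3, 2, 3)
  foxtrot: need (1, 2, 1, 1) fits (4, 3, 2, 3); releases (1, 1, 2, 2), pool now (5, 4, 4, 5)
  delta: need (3, 0, 2, 4) fits (5, 4, 4, 5); releases (0, 3, 1, 1), pool now (5, 7, 5, 6)
  charlie: need (5, 3, 4, 4) fits (5, 7, 5, 6); releases (2, 0, 1, 1), pool now (7, 7, 6, 7)
  echo: need (6, 4, 3, 5) fits (7, 7, 6, 7); releases (2, 0, 1, 0), pool now (9, 7, 7, 7)


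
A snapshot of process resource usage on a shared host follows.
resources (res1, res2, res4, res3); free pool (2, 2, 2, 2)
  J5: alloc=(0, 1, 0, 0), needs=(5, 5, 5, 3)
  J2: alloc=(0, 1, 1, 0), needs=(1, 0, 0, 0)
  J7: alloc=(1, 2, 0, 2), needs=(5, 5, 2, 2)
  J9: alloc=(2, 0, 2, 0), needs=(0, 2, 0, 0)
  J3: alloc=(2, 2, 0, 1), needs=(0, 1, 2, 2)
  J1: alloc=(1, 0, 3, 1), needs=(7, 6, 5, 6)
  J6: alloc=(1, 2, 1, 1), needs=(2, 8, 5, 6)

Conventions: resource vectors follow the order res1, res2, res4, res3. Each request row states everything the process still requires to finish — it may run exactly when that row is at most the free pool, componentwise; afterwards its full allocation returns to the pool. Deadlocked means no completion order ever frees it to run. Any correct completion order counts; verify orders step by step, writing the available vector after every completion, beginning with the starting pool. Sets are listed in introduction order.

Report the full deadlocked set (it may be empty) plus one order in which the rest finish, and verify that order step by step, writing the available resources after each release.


Deadlocked set: J1 and J6.
Key observation: once J9, J2, J3, J5, J7 finish, the pool peaks at (7, 8, 5, 5) — and every remaining process still needs more res3 than that.
One completion order for the rest: J9, J2, J3, J5, J7. Walking it through:
  pool = (2, 2, 2, 2)
  J9: need (0, 2, 0, 0) fits (2, 2, 2, 2); releases (2, 0, 2, 0), pool now (4, 2, 4, 2)
  J2: need (1, 0, 0, 0) fits (4, 2, 4, 2); releases (0, 1, 1, 0), pool now (4, 3, 5, 2)
  J3: need (0, 1, 2, 2) fits (4, 3, 5, 2); releases (2, 2, 0, 1), pool now (6, 5, 5, 3)
  J5: need (5, 5, 5, 3) fits (6, 5, 5, 3); releases (0, 1, 0, 0), pool now (6, 6, 5, 3)
  J7: need (5, 5, 2, 2) fits (6, 6, 5, 3); releases (1, 2, 0, 2), pool now (7, 8, 5, 5)
The blocked processes can never fit:
  J1 cannot run: need (7, 6, 5, 6) vs free (7, 8, 5, 5) (insufficient res3)
  J6 cannot run: need (2, 8, 5, 6) vs free (7, 8, 5, 5) (insufficient res3)


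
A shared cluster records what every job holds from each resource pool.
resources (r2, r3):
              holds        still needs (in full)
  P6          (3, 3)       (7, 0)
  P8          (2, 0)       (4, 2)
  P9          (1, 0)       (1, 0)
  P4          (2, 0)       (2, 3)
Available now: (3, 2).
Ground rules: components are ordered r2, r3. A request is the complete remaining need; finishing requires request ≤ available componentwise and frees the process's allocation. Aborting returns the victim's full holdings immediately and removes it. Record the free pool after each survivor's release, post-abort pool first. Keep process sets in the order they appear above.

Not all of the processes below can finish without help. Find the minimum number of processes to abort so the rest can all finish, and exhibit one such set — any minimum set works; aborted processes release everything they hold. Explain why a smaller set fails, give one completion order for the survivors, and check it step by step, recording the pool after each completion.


The answer: abort P4.
Key observation: the deadlocked P6 becomes finishable only because P4 released (2, 0); it completes at step 2 below.
Minimality: the empty abort set fails — the state is deadlocked as it stands.
One survivor order: P8, P6, P9. Check, step by step (post-abort pool first):
  pool = (5, 2)
  P8 needs (4, 2) <= (5, 2) -> finishes; pool += (2, 0) = (7, 2)
  P6 needs (7, 0) <= (7, 2) -> finishes; pool += (3, 3) = (10, 5)
  P9 needs (1, 0) <= (10, 5) -> finishes; pool += (1, 0) = (11, 5)


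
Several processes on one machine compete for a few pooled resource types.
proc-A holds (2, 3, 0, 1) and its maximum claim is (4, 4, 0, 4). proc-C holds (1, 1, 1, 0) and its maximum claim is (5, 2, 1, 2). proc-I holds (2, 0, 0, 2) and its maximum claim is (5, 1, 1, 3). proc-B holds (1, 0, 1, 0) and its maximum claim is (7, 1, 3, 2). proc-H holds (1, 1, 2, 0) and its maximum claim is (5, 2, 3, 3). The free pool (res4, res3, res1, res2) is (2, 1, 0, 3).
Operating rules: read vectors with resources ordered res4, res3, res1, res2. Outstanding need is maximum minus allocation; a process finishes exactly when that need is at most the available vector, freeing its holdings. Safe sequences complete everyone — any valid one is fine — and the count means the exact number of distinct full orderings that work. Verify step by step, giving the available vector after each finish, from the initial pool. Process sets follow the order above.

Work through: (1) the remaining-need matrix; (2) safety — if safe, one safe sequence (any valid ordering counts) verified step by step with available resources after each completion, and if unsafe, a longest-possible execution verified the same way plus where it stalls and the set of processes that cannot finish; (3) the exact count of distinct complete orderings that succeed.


(1) Need matrix, components ordered res4, res3, res1, res2:
  proc-A: (2, 1, 0, 3)
  proc-C: (4, 1, 0, 2)
  proc-I: (3, 1, 1, 1)
  proc-B: (6, 1, 2, 2)
  proc-H: (4, 1, 1, 3)
(2) SAFE — a valid safe sequence is proc-A, proc-C, proc-H, proc-B, proc-I.
Key observation: proc-A marks the first exact bind of the order: its need (2, 1, 0, 3) fits the free (2, 1, 0, 3) with zero slack on a requested resource.
Walking it through:
  pool = (2, 1, 0, 3)
  proc-A needs (2, 1, 0, 3) <= (2, 1, 0, 3) -> finishes; pool += (2, 3, 0, 1) = (4, 4, 0, 4)
  proc-C needs (4, 1, 0, 2) <= (4, 4, 0, 4) -> finishes; pool += (1, 1, 1, 0) = (5, 5, 1, 4)
  proc-H needs (4, 1, 1, 3) <= (5, 5, 1, 4) -> finishes; pool += (1, 1, 2, 0) = (6, 6, 3, 4)
  proc-B needs (6, 1, 2, 2) <= (6, 6, 3, 4) -> finishes; pool += (1, 0, 1, 0) = (7, 6, 4, 4)
  proc-I needs (3, 1, 1, 1) <= (7, 6, 4, 4) -> finishes; pool += (2, 0, 0, 2) = (9, 6, 4, 6)
(3) Precisely 3 of the possible complete orderings are safe sequences.


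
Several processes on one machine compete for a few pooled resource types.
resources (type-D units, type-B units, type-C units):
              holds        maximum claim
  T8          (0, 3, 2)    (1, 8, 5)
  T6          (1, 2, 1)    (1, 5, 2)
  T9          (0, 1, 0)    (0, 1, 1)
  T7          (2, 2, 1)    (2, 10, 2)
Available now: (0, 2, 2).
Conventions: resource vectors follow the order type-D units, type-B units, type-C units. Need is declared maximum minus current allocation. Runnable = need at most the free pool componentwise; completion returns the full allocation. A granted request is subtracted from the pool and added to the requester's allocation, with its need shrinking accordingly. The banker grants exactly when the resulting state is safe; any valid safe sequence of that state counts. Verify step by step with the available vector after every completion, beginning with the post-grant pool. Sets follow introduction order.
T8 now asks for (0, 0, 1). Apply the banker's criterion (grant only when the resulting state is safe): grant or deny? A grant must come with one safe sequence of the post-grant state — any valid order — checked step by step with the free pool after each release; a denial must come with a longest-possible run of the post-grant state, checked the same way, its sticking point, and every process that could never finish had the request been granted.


GRANT: granting preserves safety; a valid post-grant sequence is T9, T6, T8, T7.
Key observation: after the grant the pool drops to (0, 2, 1), which still lets T9 finish first and unwind the rest.
Step-by-step check of the post-grant state:
  pool = (0, 2, 1)
  T9: need (0, 0, 1) fits (0, 2, 1); releases (0, 1, 0), pool now (0, 3, 1)
  T6: need (0, 3, 1) fits (0, 3, 1); releases (1, 2, 1), pool now (1, 5, 2)
  T8: need (1, 5, 2) fits (1, 5, 2); releases (0, 3, 3), pool now (1, 8, 5)
  T7: need (0, 8, 1) fits (1, 8, 5); releases (2, 2, 1), pool now (3, 10, 6)


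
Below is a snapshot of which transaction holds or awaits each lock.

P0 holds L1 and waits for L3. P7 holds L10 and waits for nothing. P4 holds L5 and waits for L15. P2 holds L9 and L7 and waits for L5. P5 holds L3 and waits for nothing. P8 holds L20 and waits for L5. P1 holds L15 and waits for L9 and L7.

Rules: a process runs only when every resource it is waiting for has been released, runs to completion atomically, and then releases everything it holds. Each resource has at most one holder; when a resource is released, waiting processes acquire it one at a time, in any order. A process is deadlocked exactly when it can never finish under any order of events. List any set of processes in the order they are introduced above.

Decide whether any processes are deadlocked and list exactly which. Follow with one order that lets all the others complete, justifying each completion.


The deadlocked set is P4, P2, P8 and P1.
Key observation: the cycle P4 -> P1 -> P2 -> P4 can never break — each member waits on the next; P8 waits into the deadlock from upstream.
The rest can finish in the order P5, P7, P0.
Check, step by step:
  P5: no waits; runs immediately, freeing L3
  P7: no waits; runs immediately, freeing L10
  P0 waits on L3 — all released -> runs and releases L1


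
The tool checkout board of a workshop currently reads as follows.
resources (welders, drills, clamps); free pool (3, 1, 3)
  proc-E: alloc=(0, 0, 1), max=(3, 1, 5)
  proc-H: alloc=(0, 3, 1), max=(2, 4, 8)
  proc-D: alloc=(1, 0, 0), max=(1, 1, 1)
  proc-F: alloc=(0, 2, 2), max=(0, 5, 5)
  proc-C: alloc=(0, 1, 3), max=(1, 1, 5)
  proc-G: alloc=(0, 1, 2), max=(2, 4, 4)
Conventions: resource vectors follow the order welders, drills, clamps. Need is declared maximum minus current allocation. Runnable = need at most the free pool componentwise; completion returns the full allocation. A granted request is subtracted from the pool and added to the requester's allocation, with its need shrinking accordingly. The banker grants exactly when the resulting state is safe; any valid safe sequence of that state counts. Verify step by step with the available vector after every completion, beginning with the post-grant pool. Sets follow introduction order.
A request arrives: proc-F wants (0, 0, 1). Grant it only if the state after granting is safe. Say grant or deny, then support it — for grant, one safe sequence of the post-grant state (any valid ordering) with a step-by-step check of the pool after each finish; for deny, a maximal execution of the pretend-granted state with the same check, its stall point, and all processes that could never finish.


DENY: after the grant no complete ordering would exist.
Key observation: after proc-C, proc-E, proc-D the pool peaks at (4, 2, 6), and each blocked process is short somewhere: proc-H on clamps; proc-F on drills; proc-G on drills.
On the post-grant state, proc-C, proc-E, proc-D is a maximal run — nothing extends it. Walking it through:
  pool = (3, 1, 2)
  proc-C: need (1, 0, 2) fits (3, 1, 2); releases (0, 1, 3), pool now (3, 2, 5)
  proc-E: need (3, 1, 4) fits (3, 2, 5); releases (0, 0, 1), pool now (3, 2, 6)
  proc-D: need (0, 1, 1) fits (3, 2, 6); releases (1, 0, 0), pool now (4, 2, 6)
  proc-H cannot run: need (2, 1, 7) vs free (4, 2, 6) (insufficient clamps)
  proc-F cannot run: need (0, 3, 2) vs free (4, 2, 6) (insufficient drills)
  proc-G cannot run: need (2, 3, 2) vs free (4, 2, 6) (insufficient drills)
Post-grant, the permanently blocked set is proc-H, proc-F and proc-G.


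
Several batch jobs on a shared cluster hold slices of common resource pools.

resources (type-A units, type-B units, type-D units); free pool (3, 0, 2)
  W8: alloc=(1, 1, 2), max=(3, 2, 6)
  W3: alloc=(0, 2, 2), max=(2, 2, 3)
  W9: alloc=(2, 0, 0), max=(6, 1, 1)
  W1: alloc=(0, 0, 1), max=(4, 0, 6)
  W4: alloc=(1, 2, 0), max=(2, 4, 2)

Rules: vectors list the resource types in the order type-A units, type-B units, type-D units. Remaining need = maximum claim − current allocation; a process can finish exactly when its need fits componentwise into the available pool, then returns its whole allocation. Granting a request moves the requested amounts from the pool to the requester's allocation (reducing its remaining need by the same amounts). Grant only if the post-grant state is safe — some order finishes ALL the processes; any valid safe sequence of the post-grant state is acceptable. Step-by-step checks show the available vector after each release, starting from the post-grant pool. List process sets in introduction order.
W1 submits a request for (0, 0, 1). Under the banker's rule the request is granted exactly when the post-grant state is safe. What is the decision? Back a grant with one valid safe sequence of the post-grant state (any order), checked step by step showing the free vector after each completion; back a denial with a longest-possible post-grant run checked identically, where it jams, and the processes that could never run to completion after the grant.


DENY — the pretend-granted state is unsafe.
Key observation: once W3, W4, W9 finish, the pool peaks at (6, 4, 3) — and every remaining process still needs more type-D units than that.
On the post-grant state, W3, W4, W9 is a maximal run — nothing extends it. Step-by-step check:
  pool = (3, 0, 1)
  W3: need (2, 0, 1) fits (3, 0, 1); releases (0, 2, 2), pool now (3, 2, 3)
  W4: need (1, 2, 2) fits (3, 2, 3); releases (1, 2, 0), pool now (4, 4, 3)
  W9: need (4, 1, 1) fits (4, 4, 3); releases (2, 0, 0), pool now (6, 4, 3)
  W8 still needs (2, 1, 4) but only (6, 4, 3) is free — short on type-D units
  W1 still needs (4, 0, 4) but only (6, 4, 3) is free — short on type-D units
Processes that could never finish after the grant: W8 and W1.


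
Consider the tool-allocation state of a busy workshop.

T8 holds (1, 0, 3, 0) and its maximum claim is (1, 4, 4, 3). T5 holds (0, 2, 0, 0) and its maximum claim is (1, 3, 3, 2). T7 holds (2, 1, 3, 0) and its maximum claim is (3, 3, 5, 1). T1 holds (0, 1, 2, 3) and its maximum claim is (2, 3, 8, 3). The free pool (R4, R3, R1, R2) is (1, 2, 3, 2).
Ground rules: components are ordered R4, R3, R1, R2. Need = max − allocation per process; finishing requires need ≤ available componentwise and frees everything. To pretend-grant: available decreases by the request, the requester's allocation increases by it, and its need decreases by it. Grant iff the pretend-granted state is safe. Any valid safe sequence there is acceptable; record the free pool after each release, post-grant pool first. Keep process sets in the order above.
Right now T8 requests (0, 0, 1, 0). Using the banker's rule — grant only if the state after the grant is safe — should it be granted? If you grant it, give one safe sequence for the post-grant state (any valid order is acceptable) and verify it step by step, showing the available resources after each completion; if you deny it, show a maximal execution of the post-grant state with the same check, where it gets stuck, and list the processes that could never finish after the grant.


DENY — the pretend-granted state is unsafe.
Key observation: after T7, T5 the pool peaks at (3, 5, 5, 2), and each blocked process is short somewhere: T8 on R2; T1 on R1.
On the post-grant state, T7, T5 is a maximal run — nothing extends it. Verifying each step:
  pool = (1, 2, 2, 2)
  T7: need (1, 2, 2, 1) fits (1, 2, 2, 2); releases (2, 1, 3, 0), pool now (3, 3, 5, 2)
  T5: need (1, 1, 3, 2) fits (3, 3, 5, 2); releases (0, 2, 0, 0), pool now (3, 5, 5, 2)
  T8 cannot run: need (0, 4, 0, 3) vs free (3, 5, 5, 2) (insufficient R2)
  T1 cannot run: need (2, 2, 6, 0) vs free (3, 5, 5, 2) (insufficient R1)
Processes that could never finish after the grant: T8 and T1.


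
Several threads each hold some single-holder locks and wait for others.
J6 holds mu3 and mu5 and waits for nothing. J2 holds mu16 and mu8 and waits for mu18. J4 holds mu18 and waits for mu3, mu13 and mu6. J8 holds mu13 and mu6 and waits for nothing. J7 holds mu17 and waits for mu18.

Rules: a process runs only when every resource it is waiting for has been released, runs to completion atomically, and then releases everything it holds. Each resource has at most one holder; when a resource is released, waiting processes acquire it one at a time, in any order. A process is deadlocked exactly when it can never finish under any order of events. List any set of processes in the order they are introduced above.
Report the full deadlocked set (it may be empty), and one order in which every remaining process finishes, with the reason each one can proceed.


No process is deadlocked.
Key observation: all waits point, directly or indirectly, at processes that can finish, so nothing is permanently blocked.
The rest can finish in the order J8, J6, J4, J2, J7.
Verifying each step:
  run J8 (it waits on nothing); releases mu13 and mu6
  run J6 (it waits on nothing); releases mu3 and mu5
  run J4 (all its waits — mu3, mu13 and mu6 — are resolved); releases mu18
  run J2 (all its waits — mu18 — are resolved); releases mu16 and mu8
  run J7 (all its waits — mu18 — are resolved); releases mu17


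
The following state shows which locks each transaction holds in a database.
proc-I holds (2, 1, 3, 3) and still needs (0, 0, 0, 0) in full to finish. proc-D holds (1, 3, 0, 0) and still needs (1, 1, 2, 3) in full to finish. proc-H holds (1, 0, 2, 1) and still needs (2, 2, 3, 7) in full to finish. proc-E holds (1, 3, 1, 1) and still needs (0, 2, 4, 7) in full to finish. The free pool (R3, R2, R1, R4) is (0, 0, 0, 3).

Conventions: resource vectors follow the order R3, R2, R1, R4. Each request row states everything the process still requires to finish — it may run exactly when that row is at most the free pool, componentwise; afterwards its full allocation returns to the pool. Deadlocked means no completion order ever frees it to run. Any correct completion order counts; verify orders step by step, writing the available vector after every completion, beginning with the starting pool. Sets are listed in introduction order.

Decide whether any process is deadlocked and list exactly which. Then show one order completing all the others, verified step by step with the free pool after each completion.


Deadlocked: proc-H and proc-E.
Key observation: the pool after proc-I, proc-D is (3, 4, 3, 6); every surviving request exceeds it in R4, so progress ends there.
One completion order for the rest: proc-I, proc-D. Verifying each step:
  pool = (0, 0, 0, 3)
  proc-I needs (0, 0, 0, 0) <= (0, 0, 0, 3) -> finishes; pool += (2, 1, 3, 3) = (2, 1, 3, 6)
  proc-D needs (1, 1, 2, 3) <= (2, 1, 3, 6) -> finishes; pool += (1, 3, 0, 0) = (3, 4, 3, 6)
The blocked processes can never fit:
  blocked: proc-H wants (2, 2, 3, 7), pool (3, 4, 3, 6) — not enough R4
  blocked: proc-E wants (0, 2, 4, 7), pool (3, 4, 3, 6) — not enough R1 and R4


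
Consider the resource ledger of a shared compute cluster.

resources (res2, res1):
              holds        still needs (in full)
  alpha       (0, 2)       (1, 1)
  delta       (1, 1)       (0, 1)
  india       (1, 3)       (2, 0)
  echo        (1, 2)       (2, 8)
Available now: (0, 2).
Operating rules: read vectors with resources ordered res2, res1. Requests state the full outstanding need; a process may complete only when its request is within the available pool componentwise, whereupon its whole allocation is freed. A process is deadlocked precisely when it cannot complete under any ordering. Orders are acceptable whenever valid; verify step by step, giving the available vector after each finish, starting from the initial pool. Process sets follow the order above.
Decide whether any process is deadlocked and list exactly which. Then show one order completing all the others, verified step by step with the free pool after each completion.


The deadlocked set is india and echo.
Key observation: after delta, alpha complete, (1, 5) is the best the pool ever gets, yet each leftover process wants more res2.
A valid finishing order for the others: delta, alpha. Verifying each step:
  pool = (0, 2)
  delta needs (0, 1) <= (0, 2) -> finishes; pool += (1, 1) = (1, 3)
  alpha needs (1, 1) <= (1, 3) -> finishes; pool += (0, 2) = (1, 5)
The stuck group stays short no matter what:
  blocked: india wants (2, 0), pool (1, 5) — not enough res2
  blocked: echo wants (2, 8), pool (1, 5) — not enough res2 and res1


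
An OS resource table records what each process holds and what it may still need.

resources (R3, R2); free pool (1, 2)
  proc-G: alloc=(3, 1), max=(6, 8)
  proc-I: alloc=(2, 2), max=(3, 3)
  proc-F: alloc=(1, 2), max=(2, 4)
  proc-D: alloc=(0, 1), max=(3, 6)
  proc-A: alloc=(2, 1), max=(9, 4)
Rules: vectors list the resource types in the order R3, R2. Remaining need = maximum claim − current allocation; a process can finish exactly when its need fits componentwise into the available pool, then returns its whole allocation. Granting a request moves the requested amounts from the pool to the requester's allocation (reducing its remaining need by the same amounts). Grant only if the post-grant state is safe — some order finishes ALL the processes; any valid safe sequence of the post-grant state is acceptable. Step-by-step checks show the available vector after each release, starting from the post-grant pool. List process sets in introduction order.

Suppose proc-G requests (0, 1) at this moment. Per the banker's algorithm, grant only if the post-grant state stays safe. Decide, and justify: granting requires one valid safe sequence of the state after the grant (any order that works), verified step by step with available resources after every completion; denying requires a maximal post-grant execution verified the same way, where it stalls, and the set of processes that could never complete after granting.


GRANT. The post-grant state is safe; one safe sequence: proc-I, proc-F, proc-D, proc-G, proc-A.
Key observation: with (1, 1) left after the transfer, proc-I can run at once — the state stays safe.
Check on the post-grant state, step by step:
  pool = (1, 1)
  proc-I needs (1, 1) <= (1, 1) -> finishes; pool += (2, 2) = (3, 3)
  proc-F needs (1, 2) <= (3, 3) -> finishes; pool += (1, 2) = (4, 5)
  proc-D needs (3, 5) <= (4, 5) -> finishes; pool += (0, 1) = (4, 6)
  proc-G needs (3, 6) <= (4, 6) -> finishes; pool += (3, 2) = (7, 8)
  proc-A needs (7, 3) <= (7, 8) -> finishes; pool += (2, 1) = (9, 9)


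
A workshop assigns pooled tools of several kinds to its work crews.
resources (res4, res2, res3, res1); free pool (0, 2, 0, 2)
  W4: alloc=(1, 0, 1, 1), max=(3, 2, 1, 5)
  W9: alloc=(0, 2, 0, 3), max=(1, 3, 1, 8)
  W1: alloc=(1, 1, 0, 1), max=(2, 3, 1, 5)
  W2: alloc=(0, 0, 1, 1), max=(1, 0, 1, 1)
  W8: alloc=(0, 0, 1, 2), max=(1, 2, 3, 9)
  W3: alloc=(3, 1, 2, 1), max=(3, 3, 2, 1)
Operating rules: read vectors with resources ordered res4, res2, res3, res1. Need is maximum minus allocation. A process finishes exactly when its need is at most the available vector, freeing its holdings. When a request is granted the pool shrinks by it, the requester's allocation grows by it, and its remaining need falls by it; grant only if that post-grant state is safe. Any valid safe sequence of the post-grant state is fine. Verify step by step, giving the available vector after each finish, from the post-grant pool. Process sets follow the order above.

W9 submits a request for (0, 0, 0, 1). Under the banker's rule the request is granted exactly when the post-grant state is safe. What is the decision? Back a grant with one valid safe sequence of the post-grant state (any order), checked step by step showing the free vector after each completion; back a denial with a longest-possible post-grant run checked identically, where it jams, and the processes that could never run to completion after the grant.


DENY — the pretend-granted state is unsafe.
Key observation: even finishing W3, W2 leaves just (3, 3, 3, 3) free — too little res1 for any of the remaining processes.
On the post-grant state, W3, W2 is a maximal run — nothing extends it. Check, step by step:
  pool = (0, 2, 0, 1)
  W3: need (0, 2, 0, 0) fits (0, 2, 0, 1); releases (3, 1, 2, 1), pool now (3, 3, 2, 2)
  W2: need (1, 0, 0, 0) fits (3, 3, 2, 2); releases (0, 0, 1, 1), pool now (3, 3, 3, 3)
  W4 cannot run: need (2, 2, 0, 4) vs free (3, 3, 3, 3) (insufficient res1)
  W9 cannot run: need (1, 1, 1, 4) vs free (3, 3, 3, 3) (insufficient res1)
  W1 cannot run: need (1, 2, 1, 4) vs free (3, 3, 3, 3) (insufficient res1)
  W8 cannot run: need (1, 2, 2, 7) vs free (3, 3, 3, 3) (insufficient res1)
Processes that could never finish after the grant: W4, W9, W1 and W8.


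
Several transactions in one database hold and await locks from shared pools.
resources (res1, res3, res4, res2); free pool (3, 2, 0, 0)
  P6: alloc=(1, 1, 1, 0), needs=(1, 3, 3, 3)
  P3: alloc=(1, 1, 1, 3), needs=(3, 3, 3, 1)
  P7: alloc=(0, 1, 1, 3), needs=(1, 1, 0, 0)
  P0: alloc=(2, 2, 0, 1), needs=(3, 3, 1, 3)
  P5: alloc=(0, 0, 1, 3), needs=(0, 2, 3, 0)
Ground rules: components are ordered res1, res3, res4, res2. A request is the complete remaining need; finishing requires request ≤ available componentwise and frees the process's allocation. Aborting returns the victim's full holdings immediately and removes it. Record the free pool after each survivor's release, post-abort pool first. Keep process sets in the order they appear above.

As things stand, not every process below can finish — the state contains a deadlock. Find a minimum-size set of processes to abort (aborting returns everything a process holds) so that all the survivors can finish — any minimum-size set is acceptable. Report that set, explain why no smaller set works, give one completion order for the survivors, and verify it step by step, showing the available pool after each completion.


The answer: abort P6 and P3.
Key observation: no ordering could ever have run P5 before the abort of P6 and P3; with (2, 2, 2, 3) back in the pool it fits at step 3.
Minimality, checking each single-abort alternative: P6 alone leaves P3 blocked (short on res4); P3 alone leaves P6 blocked (short on res4); P7 alone leaves P6 blocked (short on res4); P0 alone leaves P6 blocked (short on res4); P5 alone leaves P6 blocked (short on res4).
One survivor order: P7, P0, P5. Step-by-step check (post-abort pool first):
  pool = (5, 4, 2, 3)
  run P7 (needs (1, 1, 0, 0), free (5, 4, 2, 3)); after release of (0, 1, 1, 3) the pool is (5, 5, 3, 6)
  run P0 (needs (3, 3, 1, 3), free (5, 5, 3, 6)); after release of (2, 2, 0, 1) the pool is (7, 7, 3, 7)
  run P5 (needs (0, 2, 3, 0), free (7, 7, 3, 7)); after release of (0, 0, 1, 3) the pool is (7, 7, 4, 10)


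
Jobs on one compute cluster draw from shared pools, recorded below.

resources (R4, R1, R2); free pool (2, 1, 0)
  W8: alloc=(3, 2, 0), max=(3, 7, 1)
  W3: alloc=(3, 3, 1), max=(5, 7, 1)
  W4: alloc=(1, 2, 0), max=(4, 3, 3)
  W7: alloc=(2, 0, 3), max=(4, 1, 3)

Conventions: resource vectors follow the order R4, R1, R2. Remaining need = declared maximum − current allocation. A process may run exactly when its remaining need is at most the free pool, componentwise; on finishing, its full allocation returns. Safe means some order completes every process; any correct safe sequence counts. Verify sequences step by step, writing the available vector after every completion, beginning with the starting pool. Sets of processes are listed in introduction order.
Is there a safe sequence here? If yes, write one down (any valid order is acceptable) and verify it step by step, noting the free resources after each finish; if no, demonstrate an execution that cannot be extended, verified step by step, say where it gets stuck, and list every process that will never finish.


UNSAFE — no complete ordering exists.
Key observation: even finishing W7, W4 leaves just (5, 3, 3) free — too little R1 for any of the remaining processes.
A maximal execution: W7, W4 — then nothing else fits. Verifying each step:
  pool = (2, 1, 0)
  W7 needs (2, 1, 0) <= (2, 1, 0) -> finishes; pool += (2, 0, 3) = (4, 1, 3)
  W4 needs (3, 1, 3) <= (4, 1, 3) -> finishes; pool += (1, 2, 0) = (5, 3, 3)
  blocked: W8 wants (0, 5, 1), pool (5, 3, 3) — not enough R1
  blocked: W3 wants (2, 4, 0), pool (5, 3, 3) — not enough R1
Permanently blocked: W8 and W3.


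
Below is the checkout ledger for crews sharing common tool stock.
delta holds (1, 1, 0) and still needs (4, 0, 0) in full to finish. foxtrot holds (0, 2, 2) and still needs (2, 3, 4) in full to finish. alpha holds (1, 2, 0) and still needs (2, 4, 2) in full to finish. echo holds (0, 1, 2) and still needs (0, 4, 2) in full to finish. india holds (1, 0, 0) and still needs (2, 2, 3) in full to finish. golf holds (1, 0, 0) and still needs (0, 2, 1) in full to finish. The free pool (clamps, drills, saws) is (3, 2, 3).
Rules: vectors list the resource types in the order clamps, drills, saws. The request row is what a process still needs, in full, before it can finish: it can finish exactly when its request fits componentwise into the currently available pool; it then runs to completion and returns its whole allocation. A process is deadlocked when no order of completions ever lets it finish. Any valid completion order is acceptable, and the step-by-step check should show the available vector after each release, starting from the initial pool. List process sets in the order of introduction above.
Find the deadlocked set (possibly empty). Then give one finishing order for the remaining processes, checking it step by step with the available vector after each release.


The deadlocked set is foxtrot, alpha and echo.
Key observation: after india, delta, golf the pool peaks at (6, 3, 3), and each blocked process is short somewhere: foxtrot on saws; alpha on drills; echo on drills.
One completion order for the rest: india, delta, golf. Check, step by step:
  pool = (3, 2, 3)
  india: need (2, 2, 3) fits (3, 2, 3); releases (1, 0, 0), pool now (4, 2, 3)
  delta: need (4, 0, 0) fits (4, 2, 3); releases (1, 1, 0), pool now (5, 3, 3)
  golf: need (0, 2, 1) fits (5, 3, 3); releases (1, 0, 0), pool now (6, 3, 3)
The blocked processes can never fit:
  foxtrot still needs (2, 3, 4) but only (6, 3, 3) is free — short on saws
  alpha still needs (2, 4, 2) but only (6, 3, 3) is free — short on drills
  echo still needs (0, 4, 2) but only (6, 3, 3) is free — short on drills
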